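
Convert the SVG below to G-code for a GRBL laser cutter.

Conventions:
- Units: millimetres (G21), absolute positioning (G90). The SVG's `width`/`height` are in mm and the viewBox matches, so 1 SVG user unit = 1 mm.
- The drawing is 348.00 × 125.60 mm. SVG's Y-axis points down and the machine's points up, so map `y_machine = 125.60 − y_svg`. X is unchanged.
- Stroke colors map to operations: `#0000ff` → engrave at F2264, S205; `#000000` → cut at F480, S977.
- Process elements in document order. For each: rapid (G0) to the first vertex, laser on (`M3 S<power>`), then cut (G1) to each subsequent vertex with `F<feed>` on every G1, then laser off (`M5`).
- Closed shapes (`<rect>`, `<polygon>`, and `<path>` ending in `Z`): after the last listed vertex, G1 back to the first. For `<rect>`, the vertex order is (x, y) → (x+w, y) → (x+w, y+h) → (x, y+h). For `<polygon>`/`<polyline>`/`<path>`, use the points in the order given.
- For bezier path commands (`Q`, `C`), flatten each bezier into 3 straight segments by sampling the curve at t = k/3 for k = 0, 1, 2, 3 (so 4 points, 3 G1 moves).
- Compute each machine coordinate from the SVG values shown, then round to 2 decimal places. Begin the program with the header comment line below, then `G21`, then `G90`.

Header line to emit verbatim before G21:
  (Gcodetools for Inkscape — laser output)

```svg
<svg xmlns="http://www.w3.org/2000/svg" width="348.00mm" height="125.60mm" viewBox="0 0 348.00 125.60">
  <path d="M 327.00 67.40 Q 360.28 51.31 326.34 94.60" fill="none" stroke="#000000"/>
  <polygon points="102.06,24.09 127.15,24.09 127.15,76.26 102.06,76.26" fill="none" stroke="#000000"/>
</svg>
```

1 u = 1 mm; y_m = 125.60 − y.

[1] `<path>` quadratic bezier, #000000→cut S977 F480: (327.00,58.20) → (341.72,62.33) → (341.50,53.26) → (326.34,31.00)

[2] `<polygon>` rectangle, #000000→cut S977 F480: (102.06,101.51) → (127.15,101.51) → (127.15,49.34) → (102.06,49.34) → (102.06,101.51) (closed)

(Gcodetools for Inkscape — laser output)
G21
G90
G0 X327.00 Y58.20
M3 S977
G1 X341.72 Y62.33 F480
G1 X341.50 Y53.26 F480
G1 X326.34 Y31.00 F480
M5
G0 X102.06 Y101.51
M3 S977
G1 X127.15 Y101.51 F480
G1 X127.15 Y49.34 F480
G1 X102.06 Y49.34 F480
G1 X102.06 Y101.51 F480
M5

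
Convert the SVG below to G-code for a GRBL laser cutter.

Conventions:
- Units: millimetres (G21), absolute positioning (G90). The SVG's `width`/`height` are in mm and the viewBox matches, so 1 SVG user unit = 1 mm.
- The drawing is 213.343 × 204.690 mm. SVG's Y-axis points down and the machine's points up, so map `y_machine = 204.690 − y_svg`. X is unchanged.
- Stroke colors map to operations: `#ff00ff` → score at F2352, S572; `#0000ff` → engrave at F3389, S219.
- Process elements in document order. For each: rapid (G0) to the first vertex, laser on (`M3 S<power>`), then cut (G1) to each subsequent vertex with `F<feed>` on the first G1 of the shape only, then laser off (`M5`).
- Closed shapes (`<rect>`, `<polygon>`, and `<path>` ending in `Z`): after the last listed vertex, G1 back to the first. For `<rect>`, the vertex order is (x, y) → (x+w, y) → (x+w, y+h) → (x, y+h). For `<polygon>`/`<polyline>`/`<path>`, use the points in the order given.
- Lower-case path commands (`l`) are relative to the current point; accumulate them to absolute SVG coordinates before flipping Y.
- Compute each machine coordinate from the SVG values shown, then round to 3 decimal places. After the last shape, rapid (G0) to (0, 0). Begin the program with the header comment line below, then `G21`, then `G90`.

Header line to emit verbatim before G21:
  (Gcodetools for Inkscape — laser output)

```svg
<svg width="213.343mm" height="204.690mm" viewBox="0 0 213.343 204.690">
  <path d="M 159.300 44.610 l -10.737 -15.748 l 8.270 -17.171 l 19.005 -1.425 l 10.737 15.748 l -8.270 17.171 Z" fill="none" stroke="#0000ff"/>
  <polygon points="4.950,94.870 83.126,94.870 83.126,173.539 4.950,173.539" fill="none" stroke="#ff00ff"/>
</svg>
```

(Gcodetools for Inkscape — laser output)
G21
G90
G0 X159.300 Y160.080
M3 S219
G1 X148.563 Y175.828 F3389
G1 X156.833 Y192.999
G1 X175.838 Y194.424
G1 X186.575 Y178.676
G1 X178.305 Y161.505
G1 X159.300 Y160.080
M5
G0 X4.950 Y109.820
M3 S572
G1 X83.126 Y109.820 F2352
G1 X83.126 Y31.151
G1 X4.950 Y31.151
G1 X4.950 Y109.820
M5
G0 X0.000 Y0.000

1 u = 1 mm; y_m = 204.690 − y.

[1] `<path>` regular polygon, #0000ff→engrave S219 F3389: (159.300,160.080) → (148.563,175.828) → (156.833,192.999) → (175.838,194.424) → (186.575,178.676) → (178.305,161.505) → (159.300,160.080) (closed)

[2] `<polygon>` rectangle, #ff00ff→score S572 F2352: (4.950,109.820) → (83.126,109.820) → (83.126,31.151) → (4.950,31.151) → (4.950,109.820) (closed)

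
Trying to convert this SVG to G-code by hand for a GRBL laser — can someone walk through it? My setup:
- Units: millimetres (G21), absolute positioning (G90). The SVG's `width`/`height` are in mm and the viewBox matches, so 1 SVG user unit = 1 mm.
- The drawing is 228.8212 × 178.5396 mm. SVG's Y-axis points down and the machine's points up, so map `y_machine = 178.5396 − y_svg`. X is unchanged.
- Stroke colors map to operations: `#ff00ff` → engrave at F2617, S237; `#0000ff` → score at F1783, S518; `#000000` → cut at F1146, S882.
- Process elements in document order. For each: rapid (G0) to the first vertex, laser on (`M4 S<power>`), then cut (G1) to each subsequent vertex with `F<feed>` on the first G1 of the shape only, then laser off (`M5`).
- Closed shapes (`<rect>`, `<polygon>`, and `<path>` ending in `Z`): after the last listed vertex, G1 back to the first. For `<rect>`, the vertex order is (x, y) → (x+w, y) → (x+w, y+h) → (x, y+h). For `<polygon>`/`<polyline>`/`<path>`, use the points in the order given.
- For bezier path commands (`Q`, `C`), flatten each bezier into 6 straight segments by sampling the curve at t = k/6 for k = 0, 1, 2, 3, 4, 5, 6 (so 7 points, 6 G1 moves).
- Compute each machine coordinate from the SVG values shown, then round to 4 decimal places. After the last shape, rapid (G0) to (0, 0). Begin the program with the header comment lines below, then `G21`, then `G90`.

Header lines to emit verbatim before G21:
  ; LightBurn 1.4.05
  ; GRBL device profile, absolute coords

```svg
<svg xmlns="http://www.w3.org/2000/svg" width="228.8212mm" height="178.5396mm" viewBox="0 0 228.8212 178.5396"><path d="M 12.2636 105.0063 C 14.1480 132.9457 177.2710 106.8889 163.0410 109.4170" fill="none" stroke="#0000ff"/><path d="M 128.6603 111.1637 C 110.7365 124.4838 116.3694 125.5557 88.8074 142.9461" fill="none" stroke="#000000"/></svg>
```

; LightBurn 1.4.05
; GRBL device profile, absolute coords
G21
G90
G0 X12.2636 Y73.5333
M4 S518
G1 X25.0748 Y63.6810 F1783
G1 X55.3538 Y60.5341
G1 X93.6952 Y61.7987
G1 X130.6938 Y65.1810
G1 X156.9441 Y68.3869
G1 X163.0410 Y69.1226
M5
G0 X128.6603 Y67.3759
M4 S882
G1 X121.3987 Y61.6043 F1146
G1 X116.4868 Y57.0805
G1 X112.3482 Y53.0111
G1 X107.4063 Y48.6024
G1 X100.0849 Y43.0611
G1 X88.8074 Y35.5935
M5
G0 X0.0000 Y0.0000

1 u = 1 mm; y_m = 178.5396 − y.

[1] `<path>` cubic bezier, #0000ff→score S518 F1783: (12.2636,73.5333) → (25.0748,63.6810) → (55.3538,60.5341) → (93.6952,61.7987) → (130.6938,65.1810) → (156.9441,68.3869) → (163.0410,69.1226)

[2] `<path>` cubic bezier, #000000→cut S882 F1146: (128.6603,67.3759) → (121.3987,61.6043) → (116.4868,57.0805) → (112.3482,53.0111) → (107.4063,48.6024) → (100.0849,43.0611) → (88.8074,35.5935)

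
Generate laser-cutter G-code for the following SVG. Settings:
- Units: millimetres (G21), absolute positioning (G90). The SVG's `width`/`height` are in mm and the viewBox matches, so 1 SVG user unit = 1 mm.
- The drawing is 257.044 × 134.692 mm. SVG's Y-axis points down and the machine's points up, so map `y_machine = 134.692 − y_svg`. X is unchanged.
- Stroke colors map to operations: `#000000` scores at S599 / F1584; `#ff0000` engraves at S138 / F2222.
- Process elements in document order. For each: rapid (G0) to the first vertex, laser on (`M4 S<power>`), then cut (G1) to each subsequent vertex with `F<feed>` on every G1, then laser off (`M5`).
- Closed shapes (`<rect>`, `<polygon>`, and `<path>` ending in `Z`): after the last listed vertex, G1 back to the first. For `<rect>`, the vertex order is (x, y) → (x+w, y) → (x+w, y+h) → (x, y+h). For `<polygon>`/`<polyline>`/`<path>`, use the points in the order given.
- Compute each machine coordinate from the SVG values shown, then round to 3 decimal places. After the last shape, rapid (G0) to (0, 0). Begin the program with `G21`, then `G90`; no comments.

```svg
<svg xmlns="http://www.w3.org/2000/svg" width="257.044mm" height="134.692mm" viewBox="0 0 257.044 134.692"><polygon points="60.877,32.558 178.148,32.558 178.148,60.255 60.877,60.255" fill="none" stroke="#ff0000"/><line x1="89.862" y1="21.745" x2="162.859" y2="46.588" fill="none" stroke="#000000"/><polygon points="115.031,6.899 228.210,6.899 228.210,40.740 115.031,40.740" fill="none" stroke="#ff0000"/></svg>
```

1 u = 1 mm; y_m = 134.692 − y.

[1] `<polygon>` rectangle, #ff0000→engrave S138 F2222: (60.877,102.134) → (178.148,102.134) → (178.148,74.437) → (60.877,74.437) → (60.877,102.134) (closed)

[2] `<line>` line segment, #000000→score S599 F1584: (89.862,112.947) → (162.859,88.104)

[3] `<polygon>` rectangle, #ff0000→engrave S138 F2222: (115.031,127.793) → (228.210,127.793) → (228.210,93.952) → (115.031,93.952) → (115.031,127.793) (closed)

G21
G90
G0 X60.877 Y102.134
M4 S138
G1 X178.148 Y102.134 F2222
G1 X178.148 Y74.437 F2222
G1 X60.877 Y74.437 F2222
G1 X60.877 Y102.134 F2222
M5
G0 X89.862 Y112.947
M4 S599
G1 X162.859 Y88.104 F1584
M5
G0 X115.031 Y127.793
M4 S138
G1 X228.210 Y127.793 F2222
G1 X228.210 Y93.952 F2222
G1 X115.031 Y93.952 F2222
G1 X115.031 Y127.793 F2222
M5
G0 X0.000 Y0.000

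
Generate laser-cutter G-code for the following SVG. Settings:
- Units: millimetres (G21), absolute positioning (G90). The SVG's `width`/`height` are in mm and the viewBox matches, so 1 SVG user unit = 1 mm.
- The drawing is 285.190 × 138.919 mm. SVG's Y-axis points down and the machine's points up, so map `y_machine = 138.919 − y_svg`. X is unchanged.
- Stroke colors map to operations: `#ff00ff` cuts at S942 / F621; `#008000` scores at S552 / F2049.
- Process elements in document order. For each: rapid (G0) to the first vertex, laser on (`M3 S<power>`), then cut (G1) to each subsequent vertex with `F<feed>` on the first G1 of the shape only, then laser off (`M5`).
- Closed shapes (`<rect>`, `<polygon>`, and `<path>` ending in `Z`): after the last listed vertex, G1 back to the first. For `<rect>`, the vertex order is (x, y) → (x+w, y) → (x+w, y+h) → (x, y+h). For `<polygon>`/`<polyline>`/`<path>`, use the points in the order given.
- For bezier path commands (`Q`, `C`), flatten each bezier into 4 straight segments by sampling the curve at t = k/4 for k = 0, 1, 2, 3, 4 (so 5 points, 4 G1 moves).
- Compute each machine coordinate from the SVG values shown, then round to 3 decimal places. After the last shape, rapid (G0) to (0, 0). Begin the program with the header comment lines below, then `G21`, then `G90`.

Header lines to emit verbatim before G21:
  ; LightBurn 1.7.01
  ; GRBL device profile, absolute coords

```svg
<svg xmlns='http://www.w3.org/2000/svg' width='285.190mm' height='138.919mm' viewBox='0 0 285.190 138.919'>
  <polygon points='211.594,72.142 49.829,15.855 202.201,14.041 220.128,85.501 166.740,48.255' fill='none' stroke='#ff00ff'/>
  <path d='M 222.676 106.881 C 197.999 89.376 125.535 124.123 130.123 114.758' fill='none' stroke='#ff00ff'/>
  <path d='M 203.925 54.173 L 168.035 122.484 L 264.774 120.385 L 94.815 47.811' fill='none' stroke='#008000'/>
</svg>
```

; LightBurn 1.7.01
; GRBL device profile, absolute coords
G21
G90
G0 X211.594 Y66.777
M3 S942
G1 X49.829 Y123.064 F621
G1 X202.201 Y124.878
G1 X220.128 Y53.418
G1 X166.740 Y90.664
G1 X211.594 Y66.777
M5
G0 X222.676 Y32.038
M3 S942
G1 X197.159 Y36.875 F621
G1 X165.425 Y31.152
G1 X139.179 Y23.903
G1 X130.123 Y24.161
M5
G0 X203.925 Y84.746
M3 S552
G1 X168.035 Y16.435 F2049
G1 X264.774 Y18.534
G1 X94.815 Y91.108
M5
G0 X0.000 Y0.000

viewBox `0 0 285.190 138.919` with mm width/height → 1 unit = 1 mm. Flip: y_m = 138.919 − y_svg.

**Shape 1** — `<polygon>` closed polygon, stroke `#ff00ff` → cut (S942, F621). Machine vertices: (211.594,66.777) → (49.829,123.064) → (202.201,124.878) → (220.128,53.418) → (166.740,90.664) → (211.594,66.777). Closed: final G1 returns to the first vertex.

**Shape 2** — `<path>` cubic bezier, stroke `#ff00ff` → cut (S942, F621). Control points (SVG): P0=(222.676,106.881), P1=(197.999,89.376), P2=(125.535,124.123), P3=(130.123,114.758); sampled at t=k/4. Machine vertices: (222.676,32.038) → (197.159,36.875) → (165.425,31.152) → (139.179,23.903) → (130.123,24.161). Open path.

**Shape 3** — `<path>` open polyline, stroke `#008000` → score (S552, F2049). Machine vertices: (203.925,84.746) → (168.035,16.435) → (264.774,18.534) → (94.815,91.108). Open path.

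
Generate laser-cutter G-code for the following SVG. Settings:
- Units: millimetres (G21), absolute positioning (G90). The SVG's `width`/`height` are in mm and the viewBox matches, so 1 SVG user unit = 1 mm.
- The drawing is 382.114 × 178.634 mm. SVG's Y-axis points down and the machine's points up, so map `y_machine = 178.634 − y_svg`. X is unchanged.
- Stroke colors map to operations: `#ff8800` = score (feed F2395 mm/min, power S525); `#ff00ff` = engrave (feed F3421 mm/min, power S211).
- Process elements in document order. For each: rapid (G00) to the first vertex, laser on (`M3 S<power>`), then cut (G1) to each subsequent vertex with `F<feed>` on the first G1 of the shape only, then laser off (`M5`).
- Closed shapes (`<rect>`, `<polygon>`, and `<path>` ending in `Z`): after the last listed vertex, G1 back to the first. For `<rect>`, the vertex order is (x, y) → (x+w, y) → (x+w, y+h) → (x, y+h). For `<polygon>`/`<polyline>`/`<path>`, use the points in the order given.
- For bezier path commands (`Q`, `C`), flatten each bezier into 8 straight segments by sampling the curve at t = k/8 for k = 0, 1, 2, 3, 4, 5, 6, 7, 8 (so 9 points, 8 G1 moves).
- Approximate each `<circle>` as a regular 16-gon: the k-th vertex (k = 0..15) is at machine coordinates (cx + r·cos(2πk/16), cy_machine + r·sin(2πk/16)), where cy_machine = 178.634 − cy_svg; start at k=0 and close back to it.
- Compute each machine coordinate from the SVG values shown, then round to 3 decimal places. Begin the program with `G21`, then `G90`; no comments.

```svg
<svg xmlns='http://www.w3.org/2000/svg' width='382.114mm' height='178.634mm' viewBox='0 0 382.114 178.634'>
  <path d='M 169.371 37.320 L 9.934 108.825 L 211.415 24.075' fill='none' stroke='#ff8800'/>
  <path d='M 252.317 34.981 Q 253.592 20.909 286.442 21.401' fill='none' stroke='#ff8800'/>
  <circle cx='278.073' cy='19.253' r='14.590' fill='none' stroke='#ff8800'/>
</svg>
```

viewBox `0 0 382.114 178.634` with mm width/height → 1 unit = 1 mm. Flip: y_m = 178.634 − y_svg.

**Shape 1** — `<path>` open polyline, stroke `#ff8800` → score (S525, F2395). Machine vertices: (169.371,141.314) → (9.934,69.809) → (211.415,154.559). Open path.

**Shape 2** — `<path>` quadratic bezier, stroke `#ff8800` → score (S525, F2395). Control points (SVG): P0=(252.317,34.981), P1=(253.592,20.909), P2=(286.442,21.401); sampled at t=k/8. Machine vertices: (252.317,143.653) → (253.129,146.943) → (254.928,149.779) → (257.713,152.159) → (261.486,154.084) → (266.245,155.554) → (271.990,156.569) → (278.723,157.128) → (286.442,157.233). Open path.

**Shape 3** — `<circle>` circle, stroke `#ff8800` → score (S525, F2395). Machine vertices: (292.663,159.381) → (291.552,164.964) → (288.390,169.698) → (283.656,172.860) → (278.073,173.971) → (272.490,172.860) → (267.756,169.698) → (264.594,164.964) → (263.483,159.381) → (264.594,153.798) → (267.756,149.064) → (272.490,145.902) → (278.073,144.791) → (283.656,145.902) → (288.390,149.064) → (291.552,153.798) → (292.663,159.381). Closed: final G1 returns to the first vertex.

G21
G90
G00 X169.371 Y141.314
M3 S525
G1 X9.934 Y69.809 F2395
G1 X211.415 Y154.559
M5
G00 X252.317 Y143.653
M3 S525
G1 X253.129 Y146.943 F2395
G1 X254.928 Y149.779
G1 X257.713 Y152.159
G1 X261.486 Y154.084
G1 X266.245 Y155.554
G1 X271.990 Y156.569
G1 X278.723 Y157.128
G1 X286.442 Y157.233
M5
G00 X292.663 Y159.381
M3 S525
G1 X291.552 Y164.964 F2395
G1 X288.390 Y169.698
G1 X283.656 Y172.860
G1 X278.073 Y173.971
G1 X272.490 Y172.860
G1 X267.756 Y169.698
G1 X264.594 Y164.964
G1 X263.483 Y159.381
G1 X264.594 Y153.798
G1 X267.756 Y149.064
G1 X272.490 Y145.902
G1 X278.073 Y144.791
G1 X283.656 Y145.902
G1 X288.390 Y149.064
G1 X291.552 Y153.798
G1 X292.663 Y159.381
M5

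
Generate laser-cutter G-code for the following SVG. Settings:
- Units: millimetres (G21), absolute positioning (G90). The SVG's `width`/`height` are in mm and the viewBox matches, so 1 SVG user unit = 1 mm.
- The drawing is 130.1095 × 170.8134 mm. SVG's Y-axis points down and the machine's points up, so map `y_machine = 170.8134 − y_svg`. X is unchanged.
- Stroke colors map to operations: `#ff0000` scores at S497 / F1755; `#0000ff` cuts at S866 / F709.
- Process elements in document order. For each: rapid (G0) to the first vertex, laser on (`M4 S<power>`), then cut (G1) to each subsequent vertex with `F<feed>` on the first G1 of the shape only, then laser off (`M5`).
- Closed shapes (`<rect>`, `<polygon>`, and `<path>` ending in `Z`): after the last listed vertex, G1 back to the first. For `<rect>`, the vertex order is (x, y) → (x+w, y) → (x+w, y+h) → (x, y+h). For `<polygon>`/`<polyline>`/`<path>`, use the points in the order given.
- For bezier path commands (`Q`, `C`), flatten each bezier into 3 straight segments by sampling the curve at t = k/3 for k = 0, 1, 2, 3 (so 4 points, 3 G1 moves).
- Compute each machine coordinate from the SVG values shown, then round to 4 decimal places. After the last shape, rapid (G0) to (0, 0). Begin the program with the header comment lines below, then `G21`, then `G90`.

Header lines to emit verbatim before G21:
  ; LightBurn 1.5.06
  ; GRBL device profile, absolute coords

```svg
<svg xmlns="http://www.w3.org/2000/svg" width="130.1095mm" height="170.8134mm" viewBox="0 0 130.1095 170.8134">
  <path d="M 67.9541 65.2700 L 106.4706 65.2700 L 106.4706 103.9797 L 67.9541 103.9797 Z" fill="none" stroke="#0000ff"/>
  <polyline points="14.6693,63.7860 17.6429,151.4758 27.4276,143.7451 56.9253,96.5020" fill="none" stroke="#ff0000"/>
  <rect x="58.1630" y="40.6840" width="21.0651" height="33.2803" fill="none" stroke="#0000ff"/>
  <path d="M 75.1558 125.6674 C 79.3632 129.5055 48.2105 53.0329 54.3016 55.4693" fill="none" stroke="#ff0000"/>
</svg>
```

; LightBurn 1.5.06
; GRBL device profile, absolute coords
G21
G90
G0 X67.9541 Y105.5434
M4 S866
G1 X106.4706 Y105.5434 F709
G1 X106.4706 Y66.8337
G1 X67.9541 Y66.8337
G1 X67.9541 Y105.5434
M5
G0 X14.6693 Y107.0274
M4 S497
G1 X17.6429 Y19.3376 F1755
G1 X27.4276 Y27.0683
G1 X56.9253 Y74.3114
M5
G0 X58.1630 Y130.1294
M4 S866
G1 X79.2281 Y130.1294 F709
G1 X79.2281 Y96.8491
G1 X58.1630 Y96.8491
G1 X58.1630 Y130.1294
M5
G0 X75.1558 Y45.1460
M4 S497
G1 X70.2655 Y62.1811 F1755
G1 X57.9361 Y97.3745
G1 X54.3016 Y115.3441
M5
G0 X0.0000 Y0.0000

viewBox `0 0 130.1095 170.8134` with mm width/height → 1 unit = 1 mm. Flip: y_m = 170.8134 − y_svg.

**Shape 1** — `<path>` rectangle, stroke `#0000ff` → cut (S866, F709). Machine vertices: (67.9541,105.5434) → (106.4706,105.5434) → (106.4706,66.8337) → (67.9541,66.8337) → (67.9541,105.5434). Closed: final G1 returns to the first vertex.

**Shape 2** — `<polyline>` open polyline, stroke `#ff0000` → score (S497, F1755). Machine vertices: (14.6693,107.0274) → (17.6429,19.3376) → (27.4276,27.0683) → (56.9253,74.3114). Open path.

**Shape 3** — `<rect>` rectangle, stroke `#0000ff` → cut (S866, F709). Machine vertices: (58.1630,130.1294) → (79.2281,130.1294) → (79.2281,96.8491) → (58.1630,96.8491) → (58.1630,130.1294). Closed: final G1 returns to the first vertex.

**Shape 4** — `<path>` cubic bezier, stroke `#ff0000` → score (S497, F1755). Control points (SVG): P0=(75.1558,125.6674), P1=(79.3632,129.5055), P2=(48.2105,53.0329), P3=(54.3016,55.4693); sampled at t=k/3. Machine vertices: (75.1558,45.1460) → (70.2655,62.1811) → (57.9361,97.3745) → (54.3016,115.3441). Open path.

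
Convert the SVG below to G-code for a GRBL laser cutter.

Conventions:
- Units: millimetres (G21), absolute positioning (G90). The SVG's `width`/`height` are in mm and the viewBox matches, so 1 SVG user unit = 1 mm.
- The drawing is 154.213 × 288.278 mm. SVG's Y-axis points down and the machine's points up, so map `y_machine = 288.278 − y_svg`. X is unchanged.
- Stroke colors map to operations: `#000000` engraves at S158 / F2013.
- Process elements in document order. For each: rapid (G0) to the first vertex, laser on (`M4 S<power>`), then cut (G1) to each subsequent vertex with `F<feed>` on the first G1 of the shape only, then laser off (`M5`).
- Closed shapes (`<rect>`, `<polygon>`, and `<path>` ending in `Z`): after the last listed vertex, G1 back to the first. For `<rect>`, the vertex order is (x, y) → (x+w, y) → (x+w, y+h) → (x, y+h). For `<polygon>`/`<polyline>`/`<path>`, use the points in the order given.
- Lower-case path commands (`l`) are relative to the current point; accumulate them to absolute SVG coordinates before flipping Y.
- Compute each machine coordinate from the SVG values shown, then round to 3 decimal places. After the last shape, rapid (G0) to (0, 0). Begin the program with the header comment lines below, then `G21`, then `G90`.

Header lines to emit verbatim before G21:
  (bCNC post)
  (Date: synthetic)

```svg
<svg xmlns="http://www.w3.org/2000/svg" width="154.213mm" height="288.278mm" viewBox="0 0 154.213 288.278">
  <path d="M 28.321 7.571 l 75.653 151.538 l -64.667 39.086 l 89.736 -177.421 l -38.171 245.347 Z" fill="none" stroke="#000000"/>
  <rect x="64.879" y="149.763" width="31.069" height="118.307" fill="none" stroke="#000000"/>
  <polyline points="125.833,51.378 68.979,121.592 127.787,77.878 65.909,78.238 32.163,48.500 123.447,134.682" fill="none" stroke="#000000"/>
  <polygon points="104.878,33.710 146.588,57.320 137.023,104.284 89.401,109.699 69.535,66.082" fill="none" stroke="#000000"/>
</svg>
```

(bCNC post)
(Date: synthetic)
G21
G90
G0 X28.321 Y280.707
M4 S158
G1 X103.974 Y129.169 F2013
G1 X39.307 Y90.083
G1 X129.043 Y267.504
G1 X90.872 Y22.157
G1 X28.321 Y280.707
M5
G0 X64.879 Y138.515
M4 S158
G1 X95.948 Y138.515 F2013
G1 X95.948 Y20.208
G1 X64.879 Y20.208
G1 X64.879 Y138.515
M5
G0 X125.833 Y236.900
M4 S158
G1 X68.979 Y166.686 F2013
G1 X127.787 Y210.400
G1 X65.909 Y210.040
G1 X32.163 Y239.778
G1 X123.447 Y153.596
M5
G0 X104.878 Y254.568
M4 S158
G1 X146.588 Y230.958 F2013
G1 X137.023 Y183.994
G1 X89.401 Y178.579
G1 X69.535 Y222.196
G1 X104.878 Y254.568
M5
G0 X0.000 Y0.000

1 u = 1 mm; y_m = 288.278 − y.

[1] `<path>` closed polygon, #000000→engrave S158 F2013: (28.321,280.707) → (103.974,129.169) → (39.307,90.083) → (129.043,267.504) → (90.872,22.157) → (28.321,280.707) (closed)

[2] `<rect>` rectangle, #000000→engrave S158 F2013: (64.879,138.515) → (95.948,138.515) → (95.948,20.208) → (64.879,20.208) → (64.879,138.515) (closed)

[3] `<polyline>` open polyline, #000000→engrave S158 F2013: (125.833,236.900) → (68.979,166.686) → (127.787,210.400) → (65.909,210.040) → (32.163,239.778) → (123.447,153.596)

[4] `<polygon>` regular polygon, #000000→engrave S158 F2013: (104.878,254.568) → (146.588,230.958) → (137.023,183.994) → (89.401,178.579) → (69.535,222.196) → (104.878,254.568) (closed)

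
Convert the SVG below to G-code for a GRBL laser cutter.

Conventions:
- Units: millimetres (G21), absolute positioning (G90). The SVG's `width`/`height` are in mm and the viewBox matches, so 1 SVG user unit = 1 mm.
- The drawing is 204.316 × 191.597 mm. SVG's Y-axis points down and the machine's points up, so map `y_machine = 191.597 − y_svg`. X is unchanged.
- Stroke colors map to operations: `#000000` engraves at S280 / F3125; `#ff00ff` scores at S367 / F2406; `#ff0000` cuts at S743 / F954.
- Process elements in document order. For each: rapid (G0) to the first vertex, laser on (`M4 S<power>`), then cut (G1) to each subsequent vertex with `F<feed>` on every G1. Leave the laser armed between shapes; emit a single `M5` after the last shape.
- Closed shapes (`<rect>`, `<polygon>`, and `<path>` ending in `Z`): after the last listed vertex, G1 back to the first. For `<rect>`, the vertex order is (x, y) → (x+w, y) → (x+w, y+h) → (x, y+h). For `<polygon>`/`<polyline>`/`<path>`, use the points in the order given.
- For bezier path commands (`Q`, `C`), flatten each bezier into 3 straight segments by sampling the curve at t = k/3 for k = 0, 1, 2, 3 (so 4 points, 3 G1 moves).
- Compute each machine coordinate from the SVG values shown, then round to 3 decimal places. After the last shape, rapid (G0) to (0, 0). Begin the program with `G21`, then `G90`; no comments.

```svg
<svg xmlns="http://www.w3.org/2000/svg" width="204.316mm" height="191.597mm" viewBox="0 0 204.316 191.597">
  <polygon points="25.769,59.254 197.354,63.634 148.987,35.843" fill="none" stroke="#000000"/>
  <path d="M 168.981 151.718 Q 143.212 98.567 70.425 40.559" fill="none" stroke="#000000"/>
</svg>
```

viewBox `0 0 204.316 191.597` with mm width/height → 1 unit = 1 mm. Flip: y_m = 191.597 − y_svg.

**Shape 1** — `<polygon>` closed polygon, stroke `#000000` → engrave (S280, F3125). Machine vertices: (25.769,132.343) → (197.354,127.963) → (148.987,155.754) → (25.769,132.343). Closed: final G1 returns to the first vertex.

**Shape 2** — `<path>` quadratic bezier, stroke `#000000` → engrave (S280, F3125). Control points (SVG): P0=(168.981,151.718), P1=(143.212,98.567), P2=(70.425,40.559); sampled at t=k/3. Machine vertices: (168.981,39.879) → (146.577,75.853) → (113.725,112.906) → (70.425,151.038). Open path.

G21
G90
G0 X25.769 Y132.343
M4 S280
G1 X197.354 Y127.963 F3125
G1 X148.987 Y155.754 F3125
G1 X25.769 Y132.343 F3125
G0 X168.981 Y39.879
M4 S280
G1 X146.577 Y75.853 F3125
G1 X113.725 Y112.906 F3125
G1 X70.425 Y151.038 F3125
M5
G0 X0.000 Y0.000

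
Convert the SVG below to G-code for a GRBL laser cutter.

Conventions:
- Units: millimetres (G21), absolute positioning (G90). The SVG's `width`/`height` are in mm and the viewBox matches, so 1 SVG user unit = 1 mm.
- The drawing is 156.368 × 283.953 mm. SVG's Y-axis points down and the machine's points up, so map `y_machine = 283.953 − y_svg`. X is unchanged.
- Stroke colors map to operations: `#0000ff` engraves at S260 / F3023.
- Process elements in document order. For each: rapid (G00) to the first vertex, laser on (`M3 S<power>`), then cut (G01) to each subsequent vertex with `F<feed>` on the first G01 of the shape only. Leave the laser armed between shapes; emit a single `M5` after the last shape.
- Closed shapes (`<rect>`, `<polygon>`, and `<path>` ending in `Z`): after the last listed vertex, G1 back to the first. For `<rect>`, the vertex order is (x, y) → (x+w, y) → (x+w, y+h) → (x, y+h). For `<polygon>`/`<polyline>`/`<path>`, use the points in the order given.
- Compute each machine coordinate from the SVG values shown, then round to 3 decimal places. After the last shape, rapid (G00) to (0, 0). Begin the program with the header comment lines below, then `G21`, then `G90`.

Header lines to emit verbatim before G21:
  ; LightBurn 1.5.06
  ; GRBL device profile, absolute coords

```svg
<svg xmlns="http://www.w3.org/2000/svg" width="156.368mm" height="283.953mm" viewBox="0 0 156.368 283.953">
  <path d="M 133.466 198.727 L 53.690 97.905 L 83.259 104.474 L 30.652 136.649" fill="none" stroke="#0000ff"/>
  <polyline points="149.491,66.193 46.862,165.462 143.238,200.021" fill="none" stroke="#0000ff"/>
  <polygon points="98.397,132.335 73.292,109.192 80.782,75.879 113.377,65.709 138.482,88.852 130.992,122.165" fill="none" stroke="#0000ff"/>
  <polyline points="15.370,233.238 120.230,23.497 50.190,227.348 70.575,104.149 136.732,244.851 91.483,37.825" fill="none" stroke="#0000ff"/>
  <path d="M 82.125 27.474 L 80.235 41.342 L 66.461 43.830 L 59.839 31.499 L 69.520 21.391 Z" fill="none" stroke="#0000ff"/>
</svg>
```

Since the viewBox matches the mm dimensions, user units are millimetres directly. The only transform is the Y-flip y_m = 283.953 − y_svg.

Shape 1 is a open polyline drawn with `<path>`. Its stroke #0000ff means engrave at S260, F3023. After flipping Y the toolpath is (133.466,85.226) → (53.690,186.048) → (83.259,179.479) → (30.652,147.304).

Shape 2 is a open polyline drawn with `<polyline>`. Its stroke #0000ff means engrave at S260, F3023. After flipping Y the toolpath is (149.491,217.760) → (46.862,118.491) → (143.238,83.932).

Shape 3 is a regular polygon drawn with `<polygon>`. Its stroke #0000ff means engrave at S260, F3023. After flipping Y the toolpath is (98.397,151.618) → (73.292,174.761) → (80.782,208.074) → (113.377,218.244) → (138.482,195.101) → (130.992,161.788) → (98.397,151.618), returning to the start.

Shape 4 is a open polyline drawn with `<polyline>`. Its stroke #0000ff means engrave at S260, F3023. After flipping Y the toolpath is (15.370,50.715) → (120.230,260.456) → (50.190,56.605) → (70.575,179.804) → (136.732,39.102) → (91.483,246.128).

Shape 5 is a regular polygon drawn with `<path>`. Its stroke #0000ff means engrave at S260, F3023. After flipping Y the toolpath is (82.125,256.479) → (80.235,242.611) → (66.461,240.123) → (59.839,252.454) → (69.520,262.562) → (82.125,256.479), returning to the start.

; LightBurn 1.5.06
; GRBL device profile, absolute coords
G21
G90
G00 X133.466 Y85.226
M3 S260
G01 X53.690 Y186.048 F3023
G01 X83.259 Y179.479
G01 X30.652 Y147.304
G00 X149.491 Y217.760
M3 S260
G01 X46.862 Y118.491 F3023
G01 X143.238 Y83.932
G00 X98.397 Y151.618
M3 S260
G01 X73.292 Y174.761 F3023
G01 X80.782 Y208.074
G01 X113.377 Y218.244
G01 X138.482 Y195.101
G01 X130.992 Y161.788
G01 X98.397 Y151.618
G00 X15.370 Y50.715
M3 S260
G01 X120.230 Y260.456 F3023
G01 X50.190 Y56.605
G01 X70.575 Y179.804
G01 X136.732 Y39.102
G01 X91.483 Y246.128
G00 X82.125 Y256.479
M3 S260
G01 X80.235 Y242.611 F3023
G01 X66.461 Y240.123
G01 X59.839 Y252.454
G01 X69.520 Y262.562
G01 X82.125 Y256.479
M5
G00 X0.000 Y0.000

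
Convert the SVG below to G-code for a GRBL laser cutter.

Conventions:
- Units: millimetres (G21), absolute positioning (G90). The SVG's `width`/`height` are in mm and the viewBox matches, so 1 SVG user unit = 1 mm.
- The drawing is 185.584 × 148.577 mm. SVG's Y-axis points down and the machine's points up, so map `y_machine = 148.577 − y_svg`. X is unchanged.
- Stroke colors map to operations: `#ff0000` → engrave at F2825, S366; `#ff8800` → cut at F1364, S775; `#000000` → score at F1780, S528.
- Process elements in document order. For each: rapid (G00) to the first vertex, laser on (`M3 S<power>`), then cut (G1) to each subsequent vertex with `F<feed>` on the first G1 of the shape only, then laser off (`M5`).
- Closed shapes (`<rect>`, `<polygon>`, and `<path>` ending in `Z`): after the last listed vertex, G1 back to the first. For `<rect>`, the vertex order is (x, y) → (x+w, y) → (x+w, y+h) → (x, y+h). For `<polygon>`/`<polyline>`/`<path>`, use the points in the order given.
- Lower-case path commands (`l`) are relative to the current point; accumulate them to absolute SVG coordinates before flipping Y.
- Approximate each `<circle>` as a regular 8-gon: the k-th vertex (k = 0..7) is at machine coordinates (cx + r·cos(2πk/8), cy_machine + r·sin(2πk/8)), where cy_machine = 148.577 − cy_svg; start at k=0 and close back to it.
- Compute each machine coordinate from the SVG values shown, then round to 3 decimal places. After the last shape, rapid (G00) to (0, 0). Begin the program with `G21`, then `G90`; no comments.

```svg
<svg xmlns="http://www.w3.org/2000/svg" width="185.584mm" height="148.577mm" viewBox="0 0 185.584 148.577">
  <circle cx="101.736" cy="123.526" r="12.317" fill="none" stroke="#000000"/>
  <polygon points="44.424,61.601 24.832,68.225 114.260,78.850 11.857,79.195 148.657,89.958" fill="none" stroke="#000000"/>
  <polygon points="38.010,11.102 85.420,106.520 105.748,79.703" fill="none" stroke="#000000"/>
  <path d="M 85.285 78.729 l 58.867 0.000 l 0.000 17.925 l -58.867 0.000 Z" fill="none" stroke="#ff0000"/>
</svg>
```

Since the viewBox matches the mm dimensions, user units are millimetres directly. The only transform is the Y-flip y_m = 148.577 − y_svg.

Shape 1 is a circle drawn with `<circle>`. Its stroke #000000 means score at S528, F1780. After flipping Y the toolpath is (114.053,25.051) → (110.445,33.760) → (101.736,37.368) → (93.027,33.760) → (89.419,25.051) → (93.027,16.342) → (101.736,12.734) → (110.445,16.342) → (114.053,25.051), returning to the start.

Shape 2 is a closed polygon drawn with `<polygon>`. Its stroke #000000 means score at S528, F1780. After flipping Y the toolpath is (44.424,86.976) → (24.832,80.352) → (114.260,69.727) → (11.857,69.382) → (148.657,58.619) → (44.424,86.976), returning to the start.

Shape 3 is a closed polygon drawn with `<polygon>`. Its stroke #000000 means score at S528, F1780. After flipping Y the toolpath is (38.010,137.475) → (85.420,42.057) → (105.748,68.874) → (38.010,137.475), returning to the start.

Shape 4 is a rectangle drawn with `<path>`. Its stroke #ff0000 means engrave at S366, F2825. After flipping Y the toolpath is (85.285,69.848) → (144.152,69.848) → (144.152,51.923) → (85.285,51.923) → (85.285,69.848), returning to the start.

G21
G90
G00 X114.053 Y25.051
M3 S528
G1 X110.445 Y33.760 F1780
G1 X101.736 Y37.368
G1 X93.027 Y33.760
G1 X89.419 Y25.051
G1 X93.027 Y16.342
G1 X101.736 Y12.734
G1 X110.445 Y16.342
G1 X114.053 Y25.051
M5
G00 X44.424 Y86.976
M3 S528
G1 X24.832 Y80.352 F1780
G1 X114.260 Y69.727
G1 X11.857 Y69.382
G1 X148.657 Y58.619
G1 X44.424 Y86.976
M5
G00 X38.010 Y137.475
M3 S528
G1 X85.420 Y42.057 F1780
G1 X105.748 Y68.874
G1 X38.010 Y137.475
M5
G00 X85.285 Y69.848
M3 S366
G1 X144.152 Y69.848 F2825
G1 X144.152 Y51.923
G1 X85.285 Y51.923
G1 X85.285 Y69.848
M5
G00 X0.000 Y0.000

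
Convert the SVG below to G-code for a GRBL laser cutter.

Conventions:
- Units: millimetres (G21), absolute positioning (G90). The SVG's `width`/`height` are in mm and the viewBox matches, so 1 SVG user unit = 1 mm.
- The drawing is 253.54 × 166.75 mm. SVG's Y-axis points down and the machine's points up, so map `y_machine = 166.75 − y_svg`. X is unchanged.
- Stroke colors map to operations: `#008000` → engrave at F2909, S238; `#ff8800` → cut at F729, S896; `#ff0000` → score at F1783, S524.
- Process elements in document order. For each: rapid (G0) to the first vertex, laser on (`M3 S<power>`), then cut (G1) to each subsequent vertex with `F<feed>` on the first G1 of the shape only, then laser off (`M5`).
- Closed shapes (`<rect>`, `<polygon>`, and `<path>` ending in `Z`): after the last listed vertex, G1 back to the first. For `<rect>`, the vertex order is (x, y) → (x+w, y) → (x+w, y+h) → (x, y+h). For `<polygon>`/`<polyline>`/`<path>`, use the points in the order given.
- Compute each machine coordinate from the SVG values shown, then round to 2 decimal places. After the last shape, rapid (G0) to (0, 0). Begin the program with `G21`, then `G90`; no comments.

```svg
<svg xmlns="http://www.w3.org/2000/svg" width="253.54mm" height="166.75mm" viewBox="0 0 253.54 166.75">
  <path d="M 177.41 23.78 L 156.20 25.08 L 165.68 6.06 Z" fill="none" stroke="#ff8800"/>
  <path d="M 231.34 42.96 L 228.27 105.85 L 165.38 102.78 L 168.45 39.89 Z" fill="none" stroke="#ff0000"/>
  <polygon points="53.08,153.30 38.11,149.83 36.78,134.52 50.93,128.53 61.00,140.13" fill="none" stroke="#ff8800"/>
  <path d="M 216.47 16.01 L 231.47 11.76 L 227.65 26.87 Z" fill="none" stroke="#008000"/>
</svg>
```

G21
G90
G0 X177.41 Y142.97
M3 S896
G1 X156.20 Y141.67 F729
G1 X165.68 Y160.69
G1 X177.41 Y142.97
M5
G0 X231.34 Y123.79
M3 S524
G1 X228.27 Y60.90 F1783
G1 X165.38 Y63.97
G1 X168.45 Y126.86
G1 X231.34 Y123.79
M5
G0 X53.08 Y13.45
M3 S896
G1 X38.11 Y16.92 F729
G1 X36.78 Y32.23
G1 X50.93 Y38.22
G1 X61.00 Y26.62
G1 X53.08 Y13.45
M5
G0 X216.47 Y150.74
M3 S238
G1 X231.47 Y154.99 F2909
G1 X227.65 Y139.88
G1 X216.47 Y150.74
M5
G0 X0.00 Y0.00

1 u = 1 mm; y_m = 166.75 − y.

[1] `<path>` regular polygon, #ff8800→cut S896 F729: (177.41,142.97) → (156.20,141.67) → (165.68,160.69) → (177.41,142.97) (closed)

[2] `<path>` regular polygon, #ff0000→score S524 F1783: (231.34,123.79) → (228.27,60.90) → (165.38,63.97) → (168.45,126.86) → (231.34,123.79) (closed)

[3] `<polygon>` regular polygon, #ff8800→cut S896 F729: (53.08,13.45) → (38.11,16.92) → (36.78,32.23) → (50.93,38.22) → (61.00,26.62) → (53.08,13.45) (closed)

[4] `<path>` regular polygon, #008000→engrave S238 F2909: (216.47,150.74) → (231.47,154.99) → (227.65,139.88) → (216.47,150.74) (closed)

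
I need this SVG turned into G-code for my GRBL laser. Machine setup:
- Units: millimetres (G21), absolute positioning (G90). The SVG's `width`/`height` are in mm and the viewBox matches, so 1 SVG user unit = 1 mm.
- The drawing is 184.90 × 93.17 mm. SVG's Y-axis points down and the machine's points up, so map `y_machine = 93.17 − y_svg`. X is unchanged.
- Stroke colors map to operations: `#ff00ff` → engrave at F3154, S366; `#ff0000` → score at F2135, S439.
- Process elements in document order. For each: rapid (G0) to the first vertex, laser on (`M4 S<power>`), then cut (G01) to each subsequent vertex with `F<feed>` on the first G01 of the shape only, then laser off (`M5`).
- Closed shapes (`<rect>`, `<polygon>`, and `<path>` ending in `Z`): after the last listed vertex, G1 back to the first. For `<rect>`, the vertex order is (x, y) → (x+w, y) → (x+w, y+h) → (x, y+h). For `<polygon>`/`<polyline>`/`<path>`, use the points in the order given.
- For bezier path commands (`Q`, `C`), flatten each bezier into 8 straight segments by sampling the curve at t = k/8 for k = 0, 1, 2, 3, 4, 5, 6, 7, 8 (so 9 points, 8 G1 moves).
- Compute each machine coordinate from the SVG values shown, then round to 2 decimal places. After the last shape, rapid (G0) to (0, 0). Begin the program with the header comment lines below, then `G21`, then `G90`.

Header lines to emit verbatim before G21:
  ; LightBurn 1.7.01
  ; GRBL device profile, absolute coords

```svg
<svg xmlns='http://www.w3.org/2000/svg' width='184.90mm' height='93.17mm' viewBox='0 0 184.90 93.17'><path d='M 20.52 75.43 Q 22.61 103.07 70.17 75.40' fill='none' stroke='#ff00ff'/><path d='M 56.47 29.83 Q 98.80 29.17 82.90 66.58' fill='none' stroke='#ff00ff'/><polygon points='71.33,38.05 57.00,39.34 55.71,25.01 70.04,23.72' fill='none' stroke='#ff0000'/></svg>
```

1 u = 1 mm; y_m = 93.17 − y.

[1] `<path>` quadratic bezier, #ff00ff→engrave S366 F3154: (20.52,17.74) → (21.75,11.69) → (24.41,7.38) → (28.48,4.79) → (33.98,3.93) → (40.89,4.80) → (49.23,7.39) → (58.99,11.72) → (70.17,17.77)

[2] `<path>` quadratic bezier, #ff00ff→engrave S366 F3154: (56.47,63.34) → (66.14,62.91) → (74.00,61.29) → (80.03,58.48) → (84.24,54.48) → (86.64,49.29) → (87.21,42.92) → (85.97,35.35) → (82.90,26.59)

[3] `<polygon>` regular polygon, #ff0000→score S439 F2135: (71.33,55.12) → (57.00,53.83) → (55.71,68.16) → (70.04,69.45) → (71.33,55.12) (closed)

; LightBurn 1.7.01
; GRBL device profile, absolute coords
G21
G90
G0 X20.52 Y17.74
M4 S366
G01 X21.75 Y11.69 F3154
G01 X24.41 Y7.38
G01 X28.48 Y4.79
G01 X33.98 Y3.93
G01 X40.89 Y4.80
G01 X49.23 Y7.39
G01 X58.99 Y11.72
G01 X70.17 Y17.77
M5
G0 X56.47 Y63.34
M4 S366
G01 X66.14 Y62.91 F3154
G01 X74.00 Y61.29
G01 X80.03 Y58.48
G01 X84.24 Y54.48
G01 X86.64 Y49.29
G01 X87.21 Y42.92
G01 X85.97 Y35.35
G01 X82.90 Y26.59
M5
G0 X71.33 Y55.12
M4 S439
G01 X57.00 Y53.83 F2135
G01 X55.71 Y68.16
G01 X70.04 Y69.45
G01 X71.33 Y55.12
M5
G0 X0.00 Y0.00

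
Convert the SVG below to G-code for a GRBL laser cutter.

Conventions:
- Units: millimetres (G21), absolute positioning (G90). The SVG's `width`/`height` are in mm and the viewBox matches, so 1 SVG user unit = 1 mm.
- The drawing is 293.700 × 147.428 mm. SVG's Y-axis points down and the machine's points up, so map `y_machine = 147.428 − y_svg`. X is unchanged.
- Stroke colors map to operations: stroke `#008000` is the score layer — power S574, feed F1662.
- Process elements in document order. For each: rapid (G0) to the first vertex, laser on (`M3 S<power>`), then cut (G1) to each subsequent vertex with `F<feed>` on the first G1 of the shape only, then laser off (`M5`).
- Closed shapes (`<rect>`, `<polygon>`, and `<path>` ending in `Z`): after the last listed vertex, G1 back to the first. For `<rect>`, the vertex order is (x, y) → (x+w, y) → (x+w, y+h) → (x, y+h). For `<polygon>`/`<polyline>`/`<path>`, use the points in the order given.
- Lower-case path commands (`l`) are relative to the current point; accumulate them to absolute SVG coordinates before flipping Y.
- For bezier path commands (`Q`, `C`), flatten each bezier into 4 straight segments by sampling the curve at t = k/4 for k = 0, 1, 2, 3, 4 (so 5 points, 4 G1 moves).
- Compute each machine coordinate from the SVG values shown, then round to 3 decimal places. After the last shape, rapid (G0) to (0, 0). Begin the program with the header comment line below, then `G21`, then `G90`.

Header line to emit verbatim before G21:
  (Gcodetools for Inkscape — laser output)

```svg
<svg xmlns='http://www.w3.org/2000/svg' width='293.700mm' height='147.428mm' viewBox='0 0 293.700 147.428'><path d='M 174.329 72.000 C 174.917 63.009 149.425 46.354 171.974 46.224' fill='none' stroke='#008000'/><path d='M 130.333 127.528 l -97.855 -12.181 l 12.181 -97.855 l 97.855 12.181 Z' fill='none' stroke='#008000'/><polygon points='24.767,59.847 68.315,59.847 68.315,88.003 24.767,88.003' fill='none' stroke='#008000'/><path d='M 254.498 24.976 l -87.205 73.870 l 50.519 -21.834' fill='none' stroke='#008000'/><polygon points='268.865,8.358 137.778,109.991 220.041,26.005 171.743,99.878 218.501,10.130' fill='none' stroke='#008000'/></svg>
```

Since the viewBox matches the mm dimensions, user units are millimetres directly. The only transform is the Y-flip y_m = 147.428 − y_svg.

Shape 1 is a cubic bezier drawn with `<path>`. Its stroke #008000 means score at S574, F1662. After flipping Y the toolpath is (174.329,75.428) → (171.038,83.230) → (164.916,91.639) → (162.912,98.386) → (171.974,101.204).

Shape 2 is a regular polygon drawn with `<path>`. Its stroke #008000 means score at S574, F1662. After flipping Y the toolpath is (130.333,19.900) → (32.478,32.081) → (44.659,129.936) → (142.514,117.755) → (130.333,19.900), returning to the start.

Shape 3 is a rectangle drawn with `<polygon>`. Its stroke #008000 means score at S574, F1662. After flipping Y the toolpath is (24.767,87.581) → (68.315,87.581) → (68.315,59.425) → (24.767,59.425) → (24.767,87.581), returning to the start.

Shape 4 is a open polyline drawn with `<path>`. Its stroke #008000 means score at S574, F1662. After flipping Y the toolpath is (254.498,122.452) → (167.293,48.582) → (217.812,70.416).

Shape 5 is a closed polygon drawn with `<polygon>`. Its stroke #008000 means score at S574, F1662. After flipping Y the toolpath is (268.865,139.070) → (137.778,37.437) → (220.041,121.423) → (171.743,47.550) → (218.501,137.298) → (268.865,139.070), returning to the start.

(Gcodetools for Inkscape — laser output)
G21
G90
G0 X174.329 Y75.428
M3 S574
G1 X171.038 Y83.230 F1662
G1 X164.916 Y91.639
G1 X162.912 Y98.386
G1 X171.974 Y101.204
M5
G0 X130.333 Y19.900
M3 S574
G1 X32.478 Y32.081 F1662
G1 X44.659 Y129.936
G1 X142.514 Y117.755
G1 X130.333 Y19.900
M5
G0 X24.767 Y87.581
M3 S574
G1 X68.315 Y87.581 F1662
G1 X68.315 Y59.425
G1 X24.767 Y59.425
G1 X24.767 Y87.581
M5
G0 X254.498 Y122.452
M3 S574
G1 X167.293 Y48.582 F1662
G1 X217.812 Y70.416
M5
G0 X268.865 Y139.070
M3 S574
G1 X137.778 Y37.437 F1662
G1 X220.041 Y121.423
G1 X171.743 Y47.550
G1 X218.501 Y137.298
G1 X268.865 Y139.070
M5
G0 X0.000 Y0.000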